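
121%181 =121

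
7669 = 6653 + 1016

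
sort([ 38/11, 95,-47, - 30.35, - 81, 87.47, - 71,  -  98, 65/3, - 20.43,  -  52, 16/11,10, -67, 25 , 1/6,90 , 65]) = [-98, - 81,  -  71,- 67, - 52, - 47, - 30.35 , - 20.43,1/6,16/11, 38/11, 10,65/3,25 , 65,87.47, 90 , 95] 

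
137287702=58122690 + 79165012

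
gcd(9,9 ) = 9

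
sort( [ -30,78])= [ - 30,78 ] 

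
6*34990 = 209940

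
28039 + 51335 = 79374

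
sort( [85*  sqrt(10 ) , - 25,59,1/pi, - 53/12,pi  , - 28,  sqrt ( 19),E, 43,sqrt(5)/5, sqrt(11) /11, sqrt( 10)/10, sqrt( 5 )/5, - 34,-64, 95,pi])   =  [ - 64, - 34, -28,- 25, - 53/12, sqrt(11) /11, sqrt(10 ) /10,1/pi,sqrt(5)/5,sqrt(5) /5,  E,pi, pi, sqrt( 19 ),43,59,95,85* sqrt( 10) ]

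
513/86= 513/86 = 5.97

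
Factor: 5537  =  7^2 * 113^1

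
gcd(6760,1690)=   1690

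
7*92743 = 649201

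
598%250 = 98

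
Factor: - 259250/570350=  - 5/11 = - 5^1*11^( - 1 )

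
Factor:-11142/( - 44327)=2^1 * 3^2*19^( - 1) * 619^1 * 2333^(  -  1 ) 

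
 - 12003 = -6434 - 5569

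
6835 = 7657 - 822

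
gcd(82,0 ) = 82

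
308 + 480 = 788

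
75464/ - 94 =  - 37732/47 = - 802.81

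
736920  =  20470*36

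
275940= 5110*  54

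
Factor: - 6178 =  - 2^1*3089^1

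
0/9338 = 0 = 0.00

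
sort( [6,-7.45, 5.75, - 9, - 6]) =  [ - 9, - 7.45, - 6, 5.75, 6] 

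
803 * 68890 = 55318670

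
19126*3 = 57378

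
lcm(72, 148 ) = 2664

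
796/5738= 398/2869= 0.14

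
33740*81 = 2732940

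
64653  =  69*937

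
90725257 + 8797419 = 99522676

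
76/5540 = 19/1385= 0.01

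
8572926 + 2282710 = 10855636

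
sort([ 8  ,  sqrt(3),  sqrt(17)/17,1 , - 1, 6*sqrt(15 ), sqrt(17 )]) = [ - 1, sqrt( 17 )/17, 1 , sqrt( 3 ), sqrt(17),8, 6*sqrt(15 ) ] 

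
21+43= 64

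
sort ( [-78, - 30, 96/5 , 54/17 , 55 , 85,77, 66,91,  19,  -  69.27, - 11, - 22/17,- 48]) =[-78,-69.27,-48, -30 , - 11, - 22/17,54/17, 19,  96/5, 55, 66, 77,  85, 91]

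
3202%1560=82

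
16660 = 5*3332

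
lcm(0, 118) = 0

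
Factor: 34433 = 7^1*4919^1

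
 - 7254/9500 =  - 3627/4750 = -  0.76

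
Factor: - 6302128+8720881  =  2418753 = 3^1*89^1*9059^1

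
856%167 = 21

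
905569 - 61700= 843869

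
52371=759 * 69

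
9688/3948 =346/141 =2.45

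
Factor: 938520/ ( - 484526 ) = - 2^2 * 3^3 *5^1*7^( - 1 )*11^1*53^(-1) * 79^1*653^( - 1 ) = -469260/242263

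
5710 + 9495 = 15205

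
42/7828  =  21/3914 = 0.01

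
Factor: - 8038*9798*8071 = -2^2*3^1*7^1*23^1*71^1*1153^1*4019^1=- 635642291004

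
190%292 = 190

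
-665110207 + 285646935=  - 379463272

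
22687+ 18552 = 41239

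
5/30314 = 5/30314  =  0.00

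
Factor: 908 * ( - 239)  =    -  217012 = - 2^2*227^1*239^1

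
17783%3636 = 3239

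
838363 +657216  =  1495579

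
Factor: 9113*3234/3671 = 29471442/3671= 2^1 * 3^1*7^2*11^1  *  13^1*701^1 *3671^( - 1)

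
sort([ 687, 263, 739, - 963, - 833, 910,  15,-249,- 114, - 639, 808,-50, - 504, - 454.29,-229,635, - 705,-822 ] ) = [- 963, - 833 , - 822,- 705 ,-639, - 504,-454.29,-249,-229, - 114,-50, 15,263, 635, 687, 739, 808, 910]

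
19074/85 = 1122/5 = 224.40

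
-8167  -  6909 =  - 15076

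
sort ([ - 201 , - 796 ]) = [ - 796, - 201]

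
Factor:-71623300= - 2^2*5^2*7^2*47^1*311^1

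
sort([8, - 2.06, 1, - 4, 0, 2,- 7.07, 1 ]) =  [ - 7.07, - 4,  -  2.06, 0, 1, 1,2,8] 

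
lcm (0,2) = 0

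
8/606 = 4/303  =  0.01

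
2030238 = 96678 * 21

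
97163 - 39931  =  57232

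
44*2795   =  122980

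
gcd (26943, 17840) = 1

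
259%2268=259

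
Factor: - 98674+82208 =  - 16466 = - 2^1*8233^1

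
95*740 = 70300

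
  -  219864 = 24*(-9161) 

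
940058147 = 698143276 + 241914871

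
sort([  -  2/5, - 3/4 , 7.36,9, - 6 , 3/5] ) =[ - 6, -3/4,-2/5, 3/5,  7.36,9]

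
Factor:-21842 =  - 2^1*67^1*163^1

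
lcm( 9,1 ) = 9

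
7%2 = 1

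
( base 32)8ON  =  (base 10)8983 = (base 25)E98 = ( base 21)K7G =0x2317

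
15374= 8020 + 7354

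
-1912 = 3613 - 5525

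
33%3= 0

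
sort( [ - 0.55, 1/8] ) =[-0.55,1/8]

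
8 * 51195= 409560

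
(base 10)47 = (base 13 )38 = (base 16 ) 2f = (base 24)1n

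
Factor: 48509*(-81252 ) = -2^2 * 3^2*37^1*61^1 * 179^1 * 271^1 =- 3941453268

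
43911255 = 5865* 7487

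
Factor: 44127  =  3^2*4903^1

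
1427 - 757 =670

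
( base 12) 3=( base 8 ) 3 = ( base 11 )3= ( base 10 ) 3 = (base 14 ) 3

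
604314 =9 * 67146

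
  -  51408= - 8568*6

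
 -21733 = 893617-915350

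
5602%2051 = 1500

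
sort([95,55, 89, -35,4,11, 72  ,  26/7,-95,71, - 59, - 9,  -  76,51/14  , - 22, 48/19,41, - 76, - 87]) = [-95,-87, - 76,-76, - 59, - 35, - 22, - 9, 48/19, 51/14 , 26/7,4, 11, 41,55,71,72,89,95]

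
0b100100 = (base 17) 22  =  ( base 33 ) 13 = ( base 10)36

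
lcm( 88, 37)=3256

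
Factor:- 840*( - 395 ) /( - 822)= - 55300/137= - 2^2*5^2*7^1*79^1*137^( - 1 ) 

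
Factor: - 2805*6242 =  - 17508810 = - 2^1 * 3^1*5^1  *  11^1*17^1*3121^1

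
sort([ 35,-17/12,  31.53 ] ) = [ - 17/12,  31.53,  35] 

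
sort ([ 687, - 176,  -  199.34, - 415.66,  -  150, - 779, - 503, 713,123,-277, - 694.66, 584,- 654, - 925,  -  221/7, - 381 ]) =[ -925, - 779,  -  694.66, - 654, - 503,- 415.66, - 381, - 277,  -  199.34,- 176,-150,  -  221/7, 123, 584 , 687, 713] 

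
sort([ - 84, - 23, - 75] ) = [ - 84, - 75, - 23]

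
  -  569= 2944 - 3513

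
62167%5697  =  5197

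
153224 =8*19153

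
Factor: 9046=2^1*4523^1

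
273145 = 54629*5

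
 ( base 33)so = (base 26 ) 1AC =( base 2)1110110100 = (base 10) 948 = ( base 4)32310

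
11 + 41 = 52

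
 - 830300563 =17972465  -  848273028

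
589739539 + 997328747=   1587068286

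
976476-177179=799297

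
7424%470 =374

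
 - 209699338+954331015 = 744631677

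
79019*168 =13275192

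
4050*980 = 3969000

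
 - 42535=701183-743718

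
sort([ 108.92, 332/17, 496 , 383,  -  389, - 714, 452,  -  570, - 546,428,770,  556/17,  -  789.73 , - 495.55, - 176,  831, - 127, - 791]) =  [ - 791,-789.73, - 714,-570,-546,-495.55 , - 389, - 176, - 127,332/17,556/17,  108.92, 383 , 428 , 452, 496, 770,  831 ]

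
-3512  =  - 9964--6452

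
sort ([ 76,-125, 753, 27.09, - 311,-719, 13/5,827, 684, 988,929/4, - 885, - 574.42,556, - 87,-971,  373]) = [ - 971,  -  885, - 719, - 574.42, - 311, - 125, - 87,  13/5,27.09, 76, 929/4, 373, 556 , 684,  753,827,988 ] 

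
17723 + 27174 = 44897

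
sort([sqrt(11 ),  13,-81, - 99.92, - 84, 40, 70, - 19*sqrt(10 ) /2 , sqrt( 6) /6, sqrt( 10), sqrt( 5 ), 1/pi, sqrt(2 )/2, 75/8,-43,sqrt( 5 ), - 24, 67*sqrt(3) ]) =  [ - 99.92, -84,-81, - 43,-19*sqrt(10 ) /2 ,-24, 1/pi,sqrt( 6 )/6, sqrt(2 ) /2,  sqrt(5 ), sqrt(5),sqrt( 10),sqrt(11) , 75/8, 13,40, 70,67 *sqrt( 3 )]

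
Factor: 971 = 971^1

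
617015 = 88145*7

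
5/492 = 5/492 = 0.01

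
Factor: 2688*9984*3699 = 2^15*3^5*7^1 * 13^1*137^1 = 99270033408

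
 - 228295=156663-384958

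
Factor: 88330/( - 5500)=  - 803/50 = -2^(-1 ) * 5^( - 2)* 11^1 * 73^1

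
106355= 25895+80460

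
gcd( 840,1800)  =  120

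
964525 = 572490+392035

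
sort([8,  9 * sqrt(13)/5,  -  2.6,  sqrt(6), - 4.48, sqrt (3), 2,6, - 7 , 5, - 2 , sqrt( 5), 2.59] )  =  [  -  7,  -  4.48,  -  2.6,-2,sqrt( 3), 2,sqrt(5),sqrt ( 6), 2.59, 5, 6,  9*sqrt ( 13) /5,  8]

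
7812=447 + 7365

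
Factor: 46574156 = 2^2 * 11643539^1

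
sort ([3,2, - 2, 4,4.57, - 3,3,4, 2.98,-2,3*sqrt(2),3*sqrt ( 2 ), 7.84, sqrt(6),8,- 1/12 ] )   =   [-3, - 2, - 2, - 1/12, 2,  sqrt( 6), 2.98, 3, 3, 4 , 4, 3*sqrt( 2),3*sqrt (2), 4.57, 7.84 , 8 ]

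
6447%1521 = 363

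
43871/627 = 2309/33 = 69.97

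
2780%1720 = 1060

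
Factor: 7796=2^2* 1949^1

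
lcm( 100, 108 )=2700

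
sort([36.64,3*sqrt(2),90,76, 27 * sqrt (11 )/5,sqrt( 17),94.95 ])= [sqrt ( 17 ), 3 *sqrt( 2) , 27*sqrt( 11 )/5,36.64, 76,90,94.95 ] 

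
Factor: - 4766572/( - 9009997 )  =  2^2*23^( - 1)*391739^( - 1 )*1191643^1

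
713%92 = 69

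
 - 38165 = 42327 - 80492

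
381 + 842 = 1223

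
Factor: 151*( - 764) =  - 2^2*151^1*191^1 =- 115364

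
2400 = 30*80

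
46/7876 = 23/3938 = 0.01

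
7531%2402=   325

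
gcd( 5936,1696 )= 848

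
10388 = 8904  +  1484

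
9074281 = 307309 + 8766972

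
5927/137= 5927/137 = 43.26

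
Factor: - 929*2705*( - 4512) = 11338407840=2^5*3^1* 5^1*47^1*541^1* 929^1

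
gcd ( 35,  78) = 1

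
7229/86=7229/86  =  84.06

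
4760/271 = 17+153/271 = 17.56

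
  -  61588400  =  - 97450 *632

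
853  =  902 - 49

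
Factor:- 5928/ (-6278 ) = 2964/3139 = 2^2*3^1 *13^1*19^1*43^(-1)*73^(-1 ) 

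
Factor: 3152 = 2^4*197^1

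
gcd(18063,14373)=9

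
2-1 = 1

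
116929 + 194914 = 311843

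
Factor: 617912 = 2^3*77239^1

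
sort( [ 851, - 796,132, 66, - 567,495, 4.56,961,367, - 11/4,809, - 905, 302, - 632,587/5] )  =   [ - 905, - 796, -632, - 567,-11/4, 4.56, 66,587/5, 132,302,367,495 , 809, 851 , 961]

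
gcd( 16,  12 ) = 4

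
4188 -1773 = 2415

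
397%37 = 27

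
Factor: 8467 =8467^1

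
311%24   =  23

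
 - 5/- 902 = 5/902 = 0.01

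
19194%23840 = 19194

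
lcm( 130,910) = 910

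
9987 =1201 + 8786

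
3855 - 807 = 3048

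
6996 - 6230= 766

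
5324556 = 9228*577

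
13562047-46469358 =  - 32907311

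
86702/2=43351 = 43351.00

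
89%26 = 11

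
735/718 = 1+17/718 = 1.02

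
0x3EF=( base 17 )384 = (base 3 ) 1101022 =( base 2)1111101111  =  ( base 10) 1007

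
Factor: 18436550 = 2^1*5^2 * 11^1*33521^1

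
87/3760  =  87/3760 = 0.02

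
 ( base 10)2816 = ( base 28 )3GG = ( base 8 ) 5400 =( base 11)2130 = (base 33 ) 2JB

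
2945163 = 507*5809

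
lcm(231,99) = 693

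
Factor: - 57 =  - 3^1*19^1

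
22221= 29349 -7128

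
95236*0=0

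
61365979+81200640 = 142566619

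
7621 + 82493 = 90114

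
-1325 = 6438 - 7763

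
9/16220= 9/16220 = 0.00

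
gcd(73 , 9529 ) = 1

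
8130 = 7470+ 660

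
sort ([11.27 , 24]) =[ 11.27, 24] 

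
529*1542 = 815718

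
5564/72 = 1391/18 = 77.28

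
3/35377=3/35377  =  0.00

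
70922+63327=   134249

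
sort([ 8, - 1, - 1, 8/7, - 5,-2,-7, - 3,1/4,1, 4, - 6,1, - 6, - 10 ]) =[ - 10,-7,-6, - 6 , - 5, - 3, - 2, - 1, - 1, 1/4,1,1,8/7, 4 , 8]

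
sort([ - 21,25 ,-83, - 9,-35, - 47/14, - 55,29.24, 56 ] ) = [ - 83, - 55, - 35,-21, - 9, -47/14,  25, 29.24, 56] 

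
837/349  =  2+ 139/349= 2.40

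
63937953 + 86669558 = 150607511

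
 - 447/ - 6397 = 447/6397 = 0.07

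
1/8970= 1/8970 = 0.00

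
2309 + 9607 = 11916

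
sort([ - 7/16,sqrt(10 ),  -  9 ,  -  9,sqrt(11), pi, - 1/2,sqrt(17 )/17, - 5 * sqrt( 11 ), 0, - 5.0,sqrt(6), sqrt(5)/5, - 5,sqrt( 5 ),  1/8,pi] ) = [-5* sqrt(11 ),- 9, - 9, - 5.0,  -  5, - 1/2, - 7/16,0,1/8,sqrt( 17) /17, sqrt( 5 ) /5,sqrt( 5),  sqrt(6 ),pi, pi,sqrt(10),sqrt(11 ) ] 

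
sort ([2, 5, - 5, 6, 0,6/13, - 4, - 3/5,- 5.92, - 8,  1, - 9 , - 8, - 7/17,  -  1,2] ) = [ - 9, - 8, - 8, - 5.92,-5,-4, - 1, -3/5,  -  7/17, 0, 6/13,1, 2 , 2, 5, 6]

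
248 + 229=477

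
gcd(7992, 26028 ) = 108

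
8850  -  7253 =1597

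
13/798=13/798 = 0.02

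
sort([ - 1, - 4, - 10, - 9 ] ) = [ - 10, - 9 , - 4, - 1 ] 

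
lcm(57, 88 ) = 5016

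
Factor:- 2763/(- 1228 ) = 2^( - 2 ) * 3^2 = 9/4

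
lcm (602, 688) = 4816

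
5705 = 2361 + 3344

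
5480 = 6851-1371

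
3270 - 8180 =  - 4910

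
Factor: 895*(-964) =-862780 =- 2^2*5^1*179^1* 241^1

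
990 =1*990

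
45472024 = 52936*859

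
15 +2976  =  2991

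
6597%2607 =1383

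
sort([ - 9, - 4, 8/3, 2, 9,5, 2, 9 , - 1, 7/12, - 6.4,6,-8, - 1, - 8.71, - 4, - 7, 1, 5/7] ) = [ - 9,  -  8.71, - 8, - 7,-6.4, - 4, - 4, - 1,- 1, 7/12,  5/7,  1, 2, 2,8/3, 5,6, 9, 9]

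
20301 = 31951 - 11650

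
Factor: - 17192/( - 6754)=28/11 = 2^2*7^1*11^(  -  1 ) 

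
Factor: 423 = 3^2*47^1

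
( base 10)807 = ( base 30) QR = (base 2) 1100100111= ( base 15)38c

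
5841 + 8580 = 14421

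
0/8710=0 = 0.00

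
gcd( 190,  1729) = 19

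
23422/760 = 30 + 311/380= 30.82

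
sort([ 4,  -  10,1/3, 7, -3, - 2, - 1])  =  [- 10,-3, - 2, - 1,1/3,  4,7 ] 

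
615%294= 27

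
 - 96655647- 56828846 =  - 153484493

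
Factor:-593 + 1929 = 1336 =2^3 * 167^1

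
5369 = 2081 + 3288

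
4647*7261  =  33741867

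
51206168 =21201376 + 30004792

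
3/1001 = 3/1001  =  0.00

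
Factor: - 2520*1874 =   -  2^4 * 3^2*5^1* 7^1*937^1 = - 4722480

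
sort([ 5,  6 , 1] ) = [1, 5, 6]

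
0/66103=0 = 0.00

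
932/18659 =932/18659 = 0.05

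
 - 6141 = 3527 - 9668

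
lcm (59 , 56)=3304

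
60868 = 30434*2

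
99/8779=99/8779 = 0.01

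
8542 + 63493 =72035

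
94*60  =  5640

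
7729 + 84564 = 92293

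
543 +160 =703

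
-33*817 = - 26961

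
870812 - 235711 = 635101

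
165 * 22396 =3695340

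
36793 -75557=-38764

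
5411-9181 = -3770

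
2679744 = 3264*821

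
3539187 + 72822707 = 76361894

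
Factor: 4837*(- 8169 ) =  - 39513453   =  -3^1 * 7^2 * 389^1  *691^1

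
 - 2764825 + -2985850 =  - 5750675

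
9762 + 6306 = 16068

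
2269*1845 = 4186305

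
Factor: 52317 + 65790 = 118107 =3^2*11^1*1193^1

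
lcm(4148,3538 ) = 120292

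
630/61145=18/1747=0.01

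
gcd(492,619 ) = 1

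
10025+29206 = 39231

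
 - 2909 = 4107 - 7016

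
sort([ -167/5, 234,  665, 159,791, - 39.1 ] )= [ - 39.1, -167/5, 159, 234,  665, 791 ]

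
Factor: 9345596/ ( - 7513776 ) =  - 2^( -2 )*3^( - 3 ) * 13^1*53^1*3391^1 *17393^( - 1 ) = - 2336399/1878444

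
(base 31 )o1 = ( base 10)745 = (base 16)2E9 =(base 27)10G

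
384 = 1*384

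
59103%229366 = 59103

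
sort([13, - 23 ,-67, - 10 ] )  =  [ - 67, -23,-10,  13 ] 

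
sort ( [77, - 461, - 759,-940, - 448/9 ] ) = [ - 940, - 759, - 461, - 448/9, 77] 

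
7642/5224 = 1 + 1209/2612 = 1.46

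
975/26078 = 75/2006  =  0.04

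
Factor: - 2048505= - 3^1*5^1*37^1*3691^1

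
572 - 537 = 35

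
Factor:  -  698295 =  - 3^1*5^1*13^1 * 3581^1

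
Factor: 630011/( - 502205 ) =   -  5^ ( - 1 )*11^(-1 ) * 23^( - 1)*53^1*397^(-1 ) * 11887^1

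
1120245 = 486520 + 633725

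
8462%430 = 292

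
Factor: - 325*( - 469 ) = 5^2*7^1 * 13^1 * 67^1 = 152425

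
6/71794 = 3/35897 = 0.00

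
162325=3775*43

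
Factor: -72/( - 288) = 2^(- 2) = 1/4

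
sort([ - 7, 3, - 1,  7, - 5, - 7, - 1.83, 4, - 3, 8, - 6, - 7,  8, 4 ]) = [ - 7, - 7 ,-7, - 6, - 5,-3, - 1.83,  -  1, 3, 4, 4, 7,8, 8] 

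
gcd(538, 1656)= 2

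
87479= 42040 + 45439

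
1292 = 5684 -4392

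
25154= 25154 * 1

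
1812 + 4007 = 5819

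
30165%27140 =3025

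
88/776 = 11/97  =  0.11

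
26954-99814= - 72860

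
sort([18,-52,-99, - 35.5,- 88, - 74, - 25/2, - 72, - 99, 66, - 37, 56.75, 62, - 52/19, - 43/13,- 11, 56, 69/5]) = [ - 99,-99 , - 88, - 74, - 72,-52, - 37,  -  35.5,  -  25/2, - 11,  -  43/13, - 52/19, 69/5, 18, 56, 56.75, 62, 66]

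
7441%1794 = 265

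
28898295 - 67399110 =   -  38500815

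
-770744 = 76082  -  846826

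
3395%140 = 35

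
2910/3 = 970 = 970.00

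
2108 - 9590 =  - 7482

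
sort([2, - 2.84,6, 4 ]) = [ - 2.84, 2, 4, 6]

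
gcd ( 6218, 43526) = 6218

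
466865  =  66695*7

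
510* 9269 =4727190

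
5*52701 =263505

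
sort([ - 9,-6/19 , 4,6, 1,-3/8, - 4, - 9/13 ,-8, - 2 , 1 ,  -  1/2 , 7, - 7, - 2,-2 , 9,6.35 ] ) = [ - 9,-8, - 7,-4, - 2, - 2, - 2, - 9/13, - 1/2 ,  -  3/8  ,-6/19 , 1,1,4,6 , 6.35,  7, 9 ]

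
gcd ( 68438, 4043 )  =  1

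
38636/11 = 3512 + 4/11= 3512.36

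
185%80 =25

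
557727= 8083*69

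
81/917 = 81/917 = 0.09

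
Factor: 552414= 2^1*  3^1 *23^1*4003^1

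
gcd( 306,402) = 6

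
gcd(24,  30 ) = 6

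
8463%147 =84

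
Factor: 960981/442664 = 2^( - 3)*3^1*7^1*67^1*683^1*55333^(-1) 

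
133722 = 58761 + 74961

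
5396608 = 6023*896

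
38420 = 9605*4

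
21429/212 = 101 + 17/212 = 101.08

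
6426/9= 714 = 714.00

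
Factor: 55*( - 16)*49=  - 43120= - 2^4 * 5^1*7^2*11^1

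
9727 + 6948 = 16675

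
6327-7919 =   -  1592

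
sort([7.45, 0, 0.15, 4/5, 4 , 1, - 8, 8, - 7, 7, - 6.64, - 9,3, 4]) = [-9, -8, - 7,-6.64, 0,  0.15, 4/5, 1 , 3, 4, 4,7, 7.45,8 ] 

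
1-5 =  - 4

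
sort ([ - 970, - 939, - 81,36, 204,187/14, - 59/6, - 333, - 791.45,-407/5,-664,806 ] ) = [-970, - 939, - 791.45, - 664, - 333, - 407/5, -81,- 59/6,187/14,36, 204 , 806] 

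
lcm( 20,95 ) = 380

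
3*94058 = 282174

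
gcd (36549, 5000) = 1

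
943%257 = 172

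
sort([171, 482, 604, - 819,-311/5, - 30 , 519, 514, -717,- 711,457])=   [-819,-717, - 711,  -  311/5,  -  30,171, 457,482,  514, 519, 604]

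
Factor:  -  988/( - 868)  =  7^( - 1)*13^1*19^1*31^( - 1 ) = 247/217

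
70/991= 70/991 = 0.07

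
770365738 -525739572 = 244626166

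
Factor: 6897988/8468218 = 3448994/4234109 = 2^1 * 11^( - 1 )*17^1*19^2*281^1*384919^(- 1)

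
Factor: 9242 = 2^1*4621^1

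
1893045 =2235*847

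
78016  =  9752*8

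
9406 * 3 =28218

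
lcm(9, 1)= 9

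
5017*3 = 15051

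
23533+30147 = 53680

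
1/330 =1/330 = 0.00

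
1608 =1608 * 1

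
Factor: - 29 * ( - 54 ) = 1566 = 2^1 * 3^3 * 29^1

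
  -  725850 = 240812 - 966662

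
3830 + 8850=12680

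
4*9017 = 36068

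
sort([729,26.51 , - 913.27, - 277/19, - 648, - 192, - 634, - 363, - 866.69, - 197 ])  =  [ - 913.27, - 866.69,-648, - 634, - 363, - 197, - 192, - 277/19, 26.51, 729 ]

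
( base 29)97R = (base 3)101200212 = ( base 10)7799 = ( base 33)75b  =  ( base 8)17167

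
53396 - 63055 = - 9659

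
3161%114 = 83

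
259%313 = 259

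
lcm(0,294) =0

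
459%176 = 107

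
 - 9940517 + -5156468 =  - 15096985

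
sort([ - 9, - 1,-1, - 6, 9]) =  [ - 9,  -  6,-1, - 1,9] 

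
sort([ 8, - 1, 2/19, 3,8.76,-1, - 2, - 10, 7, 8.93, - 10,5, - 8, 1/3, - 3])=[ - 10,-10, - 8, - 3, - 2, - 1 , - 1 , 2/19, 1/3,3,5 , 7,8, 8.76,8.93]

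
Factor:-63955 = - 5^1*12791^1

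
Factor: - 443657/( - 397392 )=911/816  =  2^( - 4)*  3^( - 1)*17^( - 1) * 911^1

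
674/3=224 + 2/3 = 224.67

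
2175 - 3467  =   - 1292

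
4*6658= 26632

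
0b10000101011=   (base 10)1067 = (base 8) 2053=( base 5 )13232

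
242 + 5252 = 5494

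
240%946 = 240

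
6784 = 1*6784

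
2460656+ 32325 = 2492981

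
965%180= 65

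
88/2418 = 44/1209 = 0.04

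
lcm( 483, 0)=0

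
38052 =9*4228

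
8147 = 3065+5082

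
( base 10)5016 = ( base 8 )11630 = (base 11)3850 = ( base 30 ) 5h6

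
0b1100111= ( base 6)251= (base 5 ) 403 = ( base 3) 10211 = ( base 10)103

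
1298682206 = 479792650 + 818889556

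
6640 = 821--5819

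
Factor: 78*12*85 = 2^3*3^2* 5^1*13^1*17^1 =79560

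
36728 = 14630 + 22098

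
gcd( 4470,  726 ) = 6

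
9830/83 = 9830/83 =118.43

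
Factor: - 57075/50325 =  - 11^ ( - 1) * 61^( - 1)*761^1 = - 761/671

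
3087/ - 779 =-4 + 29/779 = - 3.96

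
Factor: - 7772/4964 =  - 17^( - 1 )*29^1* 67^1 * 73^( - 1) =- 1943/1241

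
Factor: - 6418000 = - 2^4 * 5^3 *3209^1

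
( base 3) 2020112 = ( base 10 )1634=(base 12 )b42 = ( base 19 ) 4A0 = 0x662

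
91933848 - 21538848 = 70395000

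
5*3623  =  18115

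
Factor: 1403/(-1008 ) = -2^(-4 )*3^(-2)*7^( - 1)*23^1*61^1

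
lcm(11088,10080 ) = 110880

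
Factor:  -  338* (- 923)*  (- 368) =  - 2^5 * 13^3*23^1*71^1 = - 114806432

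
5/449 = 5/449 = 0.01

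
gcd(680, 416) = 8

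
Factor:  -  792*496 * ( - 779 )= 306016128=2^7* 3^2*11^1*19^1 * 31^1*41^1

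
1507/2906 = 1507/2906 = 0.52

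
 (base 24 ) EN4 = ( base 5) 233440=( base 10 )8620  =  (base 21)jba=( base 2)10000110101100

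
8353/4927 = 1 + 3426/4927 = 1.70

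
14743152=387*38096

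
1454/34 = 42 + 13/17 = 42.76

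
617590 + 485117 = 1102707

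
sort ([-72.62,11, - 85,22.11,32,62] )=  [ - 85, -72.62,11, 22.11,  32,62 ] 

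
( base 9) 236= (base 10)195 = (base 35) 5k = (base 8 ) 303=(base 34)5p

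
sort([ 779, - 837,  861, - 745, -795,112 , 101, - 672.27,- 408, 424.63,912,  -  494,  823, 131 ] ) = [ - 837,-795, - 745, - 672.27, - 494, - 408, 101, 112 , 131,424.63, 779, 823,861,912] 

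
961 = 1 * 961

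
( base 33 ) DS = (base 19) 151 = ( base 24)j1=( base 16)1C9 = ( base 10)457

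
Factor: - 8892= - 2^2*3^2*13^1 *19^1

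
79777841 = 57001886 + 22775955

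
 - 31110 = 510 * ( - 61 ) 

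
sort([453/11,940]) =[453/11,940 ]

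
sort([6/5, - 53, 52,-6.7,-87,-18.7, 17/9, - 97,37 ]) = [-97,  -  87,- 53,-18.7, - 6.7,6/5,  17/9,37, 52]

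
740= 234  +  506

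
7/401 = 7/401=0.02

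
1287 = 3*429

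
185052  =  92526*2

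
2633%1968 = 665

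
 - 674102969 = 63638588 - 737741557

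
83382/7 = 11911 + 5/7 = 11911.71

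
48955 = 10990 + 37965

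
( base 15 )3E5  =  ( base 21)208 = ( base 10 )890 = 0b1101111010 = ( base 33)QW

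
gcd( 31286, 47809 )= 1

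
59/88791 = 59/88791 = 0.00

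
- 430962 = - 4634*93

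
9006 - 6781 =2225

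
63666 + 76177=139843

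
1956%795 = 366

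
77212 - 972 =76240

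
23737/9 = 2637 + 4/9 = 2637.44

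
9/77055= 3/25685 = 0.00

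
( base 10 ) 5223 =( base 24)91F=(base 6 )40103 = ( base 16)1467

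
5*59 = 295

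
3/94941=1/31647 = 0.00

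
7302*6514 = 47565228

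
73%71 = 2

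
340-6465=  - 6125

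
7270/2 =3635 =3635.00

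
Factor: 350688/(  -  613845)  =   - 2^5 * 3^(-2 )*5^( - 1 )*13^1*281^1*4547^( - 1) = - 116896/204615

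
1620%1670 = 1620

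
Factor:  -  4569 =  - 3^1 * 1523^1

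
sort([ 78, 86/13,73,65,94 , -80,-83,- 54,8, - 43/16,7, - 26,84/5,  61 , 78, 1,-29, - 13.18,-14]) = [-83, - 80, - 54, - 29,-26, - 14, - 13.18,-43/16, 1, 86/13,7,8, 84/5,61, 65,  73, 78,78, 94]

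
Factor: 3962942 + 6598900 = 10561842  =  2^1 * 3^2*586769^1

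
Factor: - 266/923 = -2^1*7^1 *13^( - 1 )*19^1*71^( -1 ) 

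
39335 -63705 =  - 24370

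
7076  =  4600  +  2476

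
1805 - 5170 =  - 3365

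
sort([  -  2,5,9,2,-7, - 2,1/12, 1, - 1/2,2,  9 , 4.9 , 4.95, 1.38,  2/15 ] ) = [-7,-2,-2, - 1/2 , 1/12,  2/15,1 , 1.38, 2,2 , 4.9 , 4.95,5,  9,9 ]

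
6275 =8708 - 2433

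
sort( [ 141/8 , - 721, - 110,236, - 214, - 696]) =[ - 721, - 696 , - 214, - 110, 141/8, 236 ]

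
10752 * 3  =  32256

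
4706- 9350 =- 4644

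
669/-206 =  - 669/206 = -  3.25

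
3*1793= 5379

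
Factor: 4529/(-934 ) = -2^( - 1)*7^1*467^( - 1)*647^1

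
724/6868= 181/1717 = 0.11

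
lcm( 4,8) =8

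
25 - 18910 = -18885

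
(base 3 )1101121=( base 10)1015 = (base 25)1ff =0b1111110111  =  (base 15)47A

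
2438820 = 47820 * 51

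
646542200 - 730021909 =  - 83479709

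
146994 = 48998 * 3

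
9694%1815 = 619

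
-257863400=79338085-337201485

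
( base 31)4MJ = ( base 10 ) 4545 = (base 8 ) 10701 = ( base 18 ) e09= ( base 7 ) 16152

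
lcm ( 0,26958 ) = 0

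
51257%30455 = 20802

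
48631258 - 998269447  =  -949638189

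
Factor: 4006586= 2^1*197^1* 10169^1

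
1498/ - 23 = -66 + 20/23 = - 65.13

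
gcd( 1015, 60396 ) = 7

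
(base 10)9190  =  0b10001111100110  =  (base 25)ehf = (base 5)243230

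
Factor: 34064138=2^1*17032069^1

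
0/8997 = 0= 0.00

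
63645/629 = 101 + 116/629 = 101.18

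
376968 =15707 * 24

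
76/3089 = 76/3089  =  0.02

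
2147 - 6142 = -3995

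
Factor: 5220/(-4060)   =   - 3^2 * 7^( - 1 ) =-9/7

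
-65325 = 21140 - 86465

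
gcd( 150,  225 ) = 75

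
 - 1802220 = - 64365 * 28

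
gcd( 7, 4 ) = 1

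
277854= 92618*3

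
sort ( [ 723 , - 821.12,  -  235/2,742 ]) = [ - 821.12, - 235/2, 723,742]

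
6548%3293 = 3255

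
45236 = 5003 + 40233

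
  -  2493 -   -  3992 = 1499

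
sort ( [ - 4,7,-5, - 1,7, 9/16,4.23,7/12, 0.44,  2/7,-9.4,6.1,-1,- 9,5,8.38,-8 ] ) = [ - 9.4, - 9,  -  8, - 5,-4,-1 ,-1, 2/7,  0.44,9/16,7/12,4.23, 5, 6.1,7,7,8.38] 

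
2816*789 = 2221824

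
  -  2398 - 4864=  - 7262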